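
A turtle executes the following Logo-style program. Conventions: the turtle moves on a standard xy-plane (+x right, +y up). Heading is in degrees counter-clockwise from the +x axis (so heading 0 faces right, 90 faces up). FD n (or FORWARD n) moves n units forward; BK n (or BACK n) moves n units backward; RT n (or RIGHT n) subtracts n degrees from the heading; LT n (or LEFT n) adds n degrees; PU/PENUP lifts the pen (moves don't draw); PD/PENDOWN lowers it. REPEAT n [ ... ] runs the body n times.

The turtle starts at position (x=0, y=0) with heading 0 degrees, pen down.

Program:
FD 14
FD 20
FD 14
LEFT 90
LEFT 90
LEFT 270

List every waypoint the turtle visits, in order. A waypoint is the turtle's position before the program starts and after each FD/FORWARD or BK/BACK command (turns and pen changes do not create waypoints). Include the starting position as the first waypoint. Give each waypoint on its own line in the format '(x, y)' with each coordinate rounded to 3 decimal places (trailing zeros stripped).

Answer: (0, 0)
(14, 0)
(34, 0)
(48, 0)

Derivation:
Executing turtle program step by step:
Start: pos=(0,0), heading=0, pen down
FD 14: (0,0) -> (14,0) [heading=0, draw]
FD 20: (14,0) -> (34,0) [heading=0, draw]
FD 14: (34,0) -> (48,0) [heading=0, draw]
LT 90: heading 0 -> 90
LT 90: heading 90 -> 180
LT 270: heading 180 -> 90
Final: pos=(48,0), heading=90, 3 segment(s) drawn
Waypoints (4 total):
(0, 0)
(14, 0)
(34, 0)
(48, 0)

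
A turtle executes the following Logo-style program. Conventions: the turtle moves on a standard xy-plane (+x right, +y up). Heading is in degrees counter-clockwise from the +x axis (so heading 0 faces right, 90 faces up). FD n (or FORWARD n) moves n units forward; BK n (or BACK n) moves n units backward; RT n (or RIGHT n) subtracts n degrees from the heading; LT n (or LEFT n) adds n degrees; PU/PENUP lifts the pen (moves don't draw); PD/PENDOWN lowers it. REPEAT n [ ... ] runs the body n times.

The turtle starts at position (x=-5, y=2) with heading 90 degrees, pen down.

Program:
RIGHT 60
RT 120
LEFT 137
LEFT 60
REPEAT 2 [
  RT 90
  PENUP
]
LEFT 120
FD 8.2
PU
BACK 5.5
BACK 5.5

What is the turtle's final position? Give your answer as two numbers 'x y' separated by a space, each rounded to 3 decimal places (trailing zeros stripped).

Executing turtle program step by step:
Start: pos=(-5,2), heading=90, pen down
RT 60: heading 90 -> 30
RT 120: heading 30 -> 270
LT 137: heading 270 -> 47
LT 60: heading 47 -> 107
REPEAT 2 [
  -- iteration 1/2 --
  RT 90: heading 107 -> 17
  PU: pen up
  -- iteration 2/2 --
  RT 90: heading 17 -> 287
  PU: pen up
]
LT 120: heading 287 -> 47
FD 8.2: (-5,2) -> (0.592,7.997) [heading=47, move]
PU: pen up
BK 5.5: (0.592,7.997) -> (-3.159,3.975) [heading=47, move]
BK 5.5: (-3.159,3.975) -> (-6.91,-0.048) [heading=47, move]
Final: pos=(-6.91,-0.048), heading=47, 0 segment(s) drawn

Answer: -6.91 -0.048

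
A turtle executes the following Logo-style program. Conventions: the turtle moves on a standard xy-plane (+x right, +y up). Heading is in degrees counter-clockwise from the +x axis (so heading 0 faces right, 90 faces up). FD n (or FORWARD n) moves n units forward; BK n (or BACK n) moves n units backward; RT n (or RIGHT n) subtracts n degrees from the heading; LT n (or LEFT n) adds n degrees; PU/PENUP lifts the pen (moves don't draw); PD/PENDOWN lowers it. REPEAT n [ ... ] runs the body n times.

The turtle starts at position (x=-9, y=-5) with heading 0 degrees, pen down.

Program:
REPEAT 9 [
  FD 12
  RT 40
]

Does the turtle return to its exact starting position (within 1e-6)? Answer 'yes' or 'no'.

Executing turtle program step by step:
Start: pos=(-9,-5), heading=0, pen down
REPEAT 9 [
  -- iteration 1/9 --
  FD 12: (-9,-5) -> (3,-5) [heading=0, draw]
  RT 40: heading 0 -> 320
  -- iteration 2/9 --
  FD 12: (3,-5) -> (12.193,-12.713) [heading=320, draw]
  RT 40: heading 320 -> 280
  -- iteration 3/9 --
  FD 12: (12.193,-12.713) -> (14.276,-24.531) [heading=280, draw]
  RT 40: heading 280 -> 240
  -- iteration 4/9 --
  FD 12: (14.276,-24.531) -> (8.276,-34.923) [heading=240, draw]
  RT 40: heading 240 -> 200
  -- iteration 5/9 --
  FD 12: (8.276,-34.923) -> (-3,-39.028) [heading=200, draw]
  RT 40: heading 200 -> 160
  -- iteration 6/9 --
  FD 12: (-3,-39.028) -> (-14.276,-34.923) [heading=160, draw]
  RT 40: heading 160 -> 120
  -- iteration 7/9 --
  FD 12: (-14.276,-34.923) -> (-20.276,-24.531) [heading=120, draw]
  RT 40: heading 120 -> 80
  -- iteration 8/9 --
  FD 12: (-20.276,-24.531) -> (-18.193,-12.713) [heading=80, draw]
  RT 40: heading 80 -> 40
  -- iteration 9/9 --
  FD 12: (-18.193,-12.713) -> (-9,-5) [heading=40, draw]
  RT 40: heading 40 -> 0
]
Final: pos=(-9,-5), heading=0, 9 segment(s) drawn

Start position: (-9, -5)
Final position: (-9, -5)
Distance = 0; < 1e-6 -> CLOSED

Answer: yes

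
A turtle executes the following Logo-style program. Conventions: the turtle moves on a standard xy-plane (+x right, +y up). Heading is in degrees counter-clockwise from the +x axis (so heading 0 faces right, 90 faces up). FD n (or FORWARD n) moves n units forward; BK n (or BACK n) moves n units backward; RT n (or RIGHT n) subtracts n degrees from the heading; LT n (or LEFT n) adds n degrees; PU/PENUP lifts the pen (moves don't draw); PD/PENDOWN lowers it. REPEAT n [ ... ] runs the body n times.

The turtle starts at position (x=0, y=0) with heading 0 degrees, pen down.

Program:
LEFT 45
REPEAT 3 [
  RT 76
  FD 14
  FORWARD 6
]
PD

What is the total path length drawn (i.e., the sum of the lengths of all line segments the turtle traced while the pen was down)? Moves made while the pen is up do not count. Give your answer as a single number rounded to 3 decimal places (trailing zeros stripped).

Answer: 60

Derivation:
Executing turtle program step by step:
Start: pos=(0,0), heading=0, pen down
LT 45: heading 0 -> 45
REPEAT 3 [
  -- iteration 1/3 --
  RT 76: heading 45 -> 329
  FD 14: (0,0) -> (12,-7.211) [heading=329, draw]
  FD 6: (12,-7.211) -> (17.143,-10.301) [heading=329, draw]
  -- iteration 2/3 --
  RT 76: heading 329 -> 253
  FD 14: (17.143,-10.301) -> (13.05,-23.689) [heading=253, draw]
  FD 6: (13.05,-23.689) -> (11.296,-29.427) [heading=253, draw]
  -- iteration 3/3 --
  RT 76: heading 253 -> 177
  FD 14: (11.296,-29.427) -> (-2.685,-28.694) [heading=177, draw]
  FD 6: (-2.685,-28.694) -> (-8.677,-28.38) [heading=177, draw]
]
PD: pen down
Final: pos=(-8.677,-28.38), heading=177, 6 segment(s) drawn

Segment lengths:
  seg 1: (0,0) -> (12,-7.211), length = 14
  seg 2: (12,-7.211) -> (17.143,-10.301), length = 6
  seg 3: (17.143,-10.301) -> (13.05,-23.689), length = 14
  seg 4: (13.05,-23.689) -> (11.296,-29.427), length = 6
  seg 5: (11.296,-29.427) -> (-2.685,-28.694), length = 14
  seg 6: (-2.685,-28.694) -> (-8.677,-28.38), length = 6
Total = 60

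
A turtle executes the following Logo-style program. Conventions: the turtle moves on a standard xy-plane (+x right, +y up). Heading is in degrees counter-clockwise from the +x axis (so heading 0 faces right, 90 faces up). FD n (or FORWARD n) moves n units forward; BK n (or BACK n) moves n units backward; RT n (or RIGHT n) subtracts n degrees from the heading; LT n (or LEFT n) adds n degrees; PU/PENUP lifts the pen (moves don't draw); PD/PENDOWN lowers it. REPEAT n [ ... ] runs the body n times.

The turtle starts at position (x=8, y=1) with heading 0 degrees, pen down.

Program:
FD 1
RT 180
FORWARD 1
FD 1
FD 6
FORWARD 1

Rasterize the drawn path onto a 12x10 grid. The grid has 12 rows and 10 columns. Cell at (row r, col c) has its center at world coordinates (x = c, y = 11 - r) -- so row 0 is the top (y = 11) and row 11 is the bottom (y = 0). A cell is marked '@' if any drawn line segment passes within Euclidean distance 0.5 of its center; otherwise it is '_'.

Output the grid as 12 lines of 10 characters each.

Answer: __________
__________
__________
__________
__________
__________
__________
__________
__________
__________
@@@@@@@@@@
__________

Derivation:
Segment 0: (8,1) -> (9,1)
Segment 1: (9,1) -> (8,1)
Segment 2: (8,1) -> (7,1)
Segment 3: (7,1) -> (1,1)
Segment 4: (1,1) -> (0,1)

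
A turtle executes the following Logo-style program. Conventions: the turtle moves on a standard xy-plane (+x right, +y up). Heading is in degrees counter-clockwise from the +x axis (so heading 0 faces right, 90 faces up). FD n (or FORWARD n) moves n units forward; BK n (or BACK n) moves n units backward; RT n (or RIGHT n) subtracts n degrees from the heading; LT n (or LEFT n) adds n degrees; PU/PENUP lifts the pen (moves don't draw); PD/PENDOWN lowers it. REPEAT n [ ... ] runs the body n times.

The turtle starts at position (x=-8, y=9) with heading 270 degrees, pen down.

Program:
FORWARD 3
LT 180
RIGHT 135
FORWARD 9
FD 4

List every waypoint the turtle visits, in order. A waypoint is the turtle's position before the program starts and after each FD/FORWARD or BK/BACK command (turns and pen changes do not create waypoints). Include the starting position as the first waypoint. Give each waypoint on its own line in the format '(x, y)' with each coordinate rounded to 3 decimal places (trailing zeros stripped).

Answer: (-8, 9)
(-8, 6)
(-1.636, -0.364)
(1.192, -3.192)

Derivation:
Executing turtle program step by step:
Start: pos=(-8,9), heading=270, pen down
FD 3: (-8,9) -> (-8,6) [heading=270, draw]
LT 180: heading 270 -> 90
RT 135: heading 90 -> 315
FD 9: (-8,6) -> (-1.636,-0.364) [heading=315, draw]
FD 4: (-1.636,-0.364) -> (1.192,-3.192) [heading=315, draw]
Final: pos=(1.192,-3.192), heading=315, 3 segment(s) drawn
Waypoints (4 total):
(-8, 9)
(-8, 6)
(-1.636, -0.364)
(1.192, -3.192)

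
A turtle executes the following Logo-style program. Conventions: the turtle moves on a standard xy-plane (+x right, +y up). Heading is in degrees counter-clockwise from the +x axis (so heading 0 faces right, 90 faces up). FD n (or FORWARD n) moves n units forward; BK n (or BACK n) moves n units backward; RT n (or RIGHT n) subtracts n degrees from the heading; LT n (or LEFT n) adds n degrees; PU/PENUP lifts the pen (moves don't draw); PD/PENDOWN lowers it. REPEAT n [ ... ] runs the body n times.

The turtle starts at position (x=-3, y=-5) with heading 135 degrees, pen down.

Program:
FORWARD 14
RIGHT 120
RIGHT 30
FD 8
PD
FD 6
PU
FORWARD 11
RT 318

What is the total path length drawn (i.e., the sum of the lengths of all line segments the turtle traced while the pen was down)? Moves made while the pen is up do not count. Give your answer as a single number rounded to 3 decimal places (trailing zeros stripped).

Executing turtle program step by step:
Start: pos=(-3,-5), heading=135, pen down
FD 14: (-3,-5) -> (-12.899,4.899) [heading=135, draw]
RT 120: heading 135 -> 15
RT 30: heading 15 -> 345
FD 8: (-12.899,4.899) -> (-5.172,2.829) [heading=345, draw]
PD: pen down
FD 6: (-5.172,2.829) -> (0.623,1.276) [heading=345, draw]
PU: pen up
FD 11: (0.623,1.276) -> (11.249,-1.571) [heading=345, move]
RT 318: heading 345 -> 27
Final: pos=(11.249,-1.571), heading=27, 3 segment(s) drawn

Segment lengths:
  seg 1: (-3,-5) -> (-12.899,4.899), length = 14
  seg 2: (-12.899,4.899) -> (-5.172,2.829), length = 8
  seg 3: (-5.172,2.829) -> (0.623,1.276), length = 6
Total = 28

Answer: 28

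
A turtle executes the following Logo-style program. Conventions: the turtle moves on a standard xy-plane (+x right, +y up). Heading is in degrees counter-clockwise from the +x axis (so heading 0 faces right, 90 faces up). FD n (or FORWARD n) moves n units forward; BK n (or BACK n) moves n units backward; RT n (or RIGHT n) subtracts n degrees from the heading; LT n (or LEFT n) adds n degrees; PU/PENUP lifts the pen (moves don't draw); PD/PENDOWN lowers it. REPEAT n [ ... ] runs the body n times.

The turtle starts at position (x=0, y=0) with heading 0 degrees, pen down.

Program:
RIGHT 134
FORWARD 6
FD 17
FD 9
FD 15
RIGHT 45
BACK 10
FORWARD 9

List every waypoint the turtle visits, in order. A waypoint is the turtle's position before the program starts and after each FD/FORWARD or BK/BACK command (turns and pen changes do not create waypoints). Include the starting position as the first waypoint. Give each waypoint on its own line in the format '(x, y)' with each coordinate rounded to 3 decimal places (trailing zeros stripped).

Executing turtle program step by step:
Start: pos=(0,0), heading=0, pen down
RT 134: heading 0 -> 226
FD 6: (0,0) -> (-4.168,-4.316) [heading=226, draw]
FD 17: (-4.168,-4.316) -> (-15.977,-16.545) [heading=226, draw]
FD 9: (-15.977,-16.545) -> (-22.229,-23.019) [heading=226, draw]
FD 15: (-22.229,-23.019) -> (-32.649,-33.809) [heading=226, draw]
RT 45: heading 226 -> 181
BK 10: (-32.649,-33.809) -> (-22.65,-33.634) [heading=181, draw]
FD 9: (-22.65,-33.634) -> (-31.649,-33.792) [heading=181, draw]
Final: pos=(-31.649,-33.792), heading=181, 6 segment(s) drawn
Waypoints (7 total):
(0, 0)
(-4.168, -4.316)
(-15.977, -16.545)
(-22.229, -23.019)
(-32.649, -33.809)
(-22.65, -33.634)
(-31.649, -33.792)

Answer: (0, 0)
(-4.168, -4.316)
(-15.977, -16.545)
(-22.229, -23.019)
(-32.649, -33.809)
(-22.65, -33.634)
(-31.649, -33.792)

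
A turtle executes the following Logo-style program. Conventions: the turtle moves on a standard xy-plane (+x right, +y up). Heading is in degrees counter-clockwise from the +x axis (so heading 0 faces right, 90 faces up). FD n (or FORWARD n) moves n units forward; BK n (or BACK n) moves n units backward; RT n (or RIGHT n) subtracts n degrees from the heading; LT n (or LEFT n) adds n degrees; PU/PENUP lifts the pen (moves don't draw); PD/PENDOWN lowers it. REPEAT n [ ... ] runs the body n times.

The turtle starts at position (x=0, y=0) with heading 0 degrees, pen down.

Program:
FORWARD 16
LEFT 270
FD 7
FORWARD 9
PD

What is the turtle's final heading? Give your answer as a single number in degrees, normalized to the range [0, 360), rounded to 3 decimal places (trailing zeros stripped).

Answer: 270

Derivation:
Executing turtle program step by step:
Start: pos=(0,0), heading=0, pen down
FD 16: (0,0) -> (16,0) [heading=0, draw]
LT 270: heading 0 -> 270
FD 7: (16,0) -> (16,-7) [heading=270, draw]
FD 9: (16,-7) -> (16,-16) [heading=270, draw]
PD: pen down
Final: pos=(16,-16), heading=270, 3 segment(s) drawn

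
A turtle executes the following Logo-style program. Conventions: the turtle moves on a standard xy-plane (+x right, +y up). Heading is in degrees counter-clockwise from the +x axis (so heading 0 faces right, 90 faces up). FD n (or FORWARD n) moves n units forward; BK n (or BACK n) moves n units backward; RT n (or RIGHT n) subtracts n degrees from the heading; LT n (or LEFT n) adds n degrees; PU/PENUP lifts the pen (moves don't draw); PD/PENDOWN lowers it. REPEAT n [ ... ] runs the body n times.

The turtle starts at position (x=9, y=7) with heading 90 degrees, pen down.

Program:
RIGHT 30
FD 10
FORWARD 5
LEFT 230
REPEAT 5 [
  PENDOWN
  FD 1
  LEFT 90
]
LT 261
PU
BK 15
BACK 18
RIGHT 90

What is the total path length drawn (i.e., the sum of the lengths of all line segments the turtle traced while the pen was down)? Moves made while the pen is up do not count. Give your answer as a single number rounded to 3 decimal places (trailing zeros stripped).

Executing turtle program step by step:
Start: pos=(9,7), heading=90, pen down
RT 30: heading 90 -> 60
FD 10: (9,7) -> (14,15.66) [heading=60, draw]
FD 5: (14,15.66) -> (16.5,19.99) [heading=60, draw]
LT 230: heading 60 -> 290
REPEAT 5 [
  -- iteration 1/5 --
  PD: pen down
  FD 1: (16.5,19.99) -> (16.842,19.051) [heading=290, draw]
  LT 90: heading 290 -> 20
  -- iteration 2/5 --
  PD: pen down
  FD 1: (16.842,19.051) -> (17.782,19.393) [heading=20, draw]
  LT 90: heading 20 -> 110
  -- iteration 3/5 --
  PD: pen down
  FD 1: (17.782,19.393) -> (17.44,20.332) [heading=110, draw]
  LT 90: heading 110 -> 200
  -- iteration 4/5 --
  PD: pen down
  FD 1: (17.44,20.332) -> (16.5,19.99) [heading=200, draw]
  LT 90: heading 200 -> 290
  -- iteration 5/5 --
  PD: pen down
  FD 1: (16.5,19.99) -> (16.842,19.051) [heading=290, draw]
  LT 90: heading 290 -> 20
]
LT 261: heading 20 -> 281
PU: pen up
BK 15: (16.842,19.051) -> (13.98,33.775) [heading=281, move]
BK 18: (13.98,33.775) -> (10.545,51.444) [heading=281, move]
RT 90: heading 281 -> 191
Final: pos=(10.545,51.444), heading=191, 7 segment(s) drawn

Segment lengths:
  seg 1: (9,7) -> (14,15.66), length = 10
  seg 2: (14,15.66) -> (16.5,19.99), length = 5
  seg 3: (16.5,19.99) -> (16.842,19.051), length = 1
  seg 4: (16.842,19.051) -> (17.782,19.393), length = 1
  seg 5: (17.782,19.393) -> (17.44,20.332), length = 1
  seg 6: (17.44,20.332) -> (16.5,19.99), length = 1
  seg 7: (16.5,19.99) -> (16.842,19.051), length = 1
Total = 20

Answer: 20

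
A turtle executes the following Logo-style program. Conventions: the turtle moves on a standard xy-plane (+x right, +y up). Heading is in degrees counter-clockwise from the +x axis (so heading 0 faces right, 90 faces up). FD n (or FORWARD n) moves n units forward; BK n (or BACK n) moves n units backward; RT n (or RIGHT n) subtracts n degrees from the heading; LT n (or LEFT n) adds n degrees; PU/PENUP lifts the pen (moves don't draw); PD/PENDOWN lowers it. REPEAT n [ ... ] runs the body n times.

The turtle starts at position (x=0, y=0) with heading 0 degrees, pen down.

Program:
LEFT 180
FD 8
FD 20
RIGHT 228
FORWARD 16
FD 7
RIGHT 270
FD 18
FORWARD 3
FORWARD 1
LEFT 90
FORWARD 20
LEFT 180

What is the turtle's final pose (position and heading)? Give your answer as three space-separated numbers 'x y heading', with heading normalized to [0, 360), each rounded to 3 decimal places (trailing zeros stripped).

Executing turtle program step by step:
Start: pos=(0,0), heading=0, pen down
LT 180: heading 0 -> 180
FD 8: (0,0) -> (-8,0) [heading=180, draw]
FD 20: (-8,0) -> (-28,0) [heading=180, draw]
RT 228: heading 180 -> 312
FD 16: (-28,0) -> (-17.294,-11.89) [heading=312, draw]
FD 7: (-17.294,-11.89) -> (-12.61,-17.092) [heading=312, draw]
RT 270: heading 312 -> 42
FD 18: (-12.61,-17.092) -> (0.767,-5.048) [heading=42, draw]
FD 3: (0.767,-5.048) -> (2.996,-3.041) [heading=42, draw]
FD 1: (2.996,-3.041) -> (3.739,-2.371) [heading=42, draw]
LT 90: heading 42 -> 132
FD 20: (3.739,-2.371) -> (-9.643,12.491) [heading=132, draw]
LT 180: heading 132 -> 312
Final: pos=(-9.643,12.491), heading=312, 8 segment(s) drawn

Answer: -9.643 12.491 312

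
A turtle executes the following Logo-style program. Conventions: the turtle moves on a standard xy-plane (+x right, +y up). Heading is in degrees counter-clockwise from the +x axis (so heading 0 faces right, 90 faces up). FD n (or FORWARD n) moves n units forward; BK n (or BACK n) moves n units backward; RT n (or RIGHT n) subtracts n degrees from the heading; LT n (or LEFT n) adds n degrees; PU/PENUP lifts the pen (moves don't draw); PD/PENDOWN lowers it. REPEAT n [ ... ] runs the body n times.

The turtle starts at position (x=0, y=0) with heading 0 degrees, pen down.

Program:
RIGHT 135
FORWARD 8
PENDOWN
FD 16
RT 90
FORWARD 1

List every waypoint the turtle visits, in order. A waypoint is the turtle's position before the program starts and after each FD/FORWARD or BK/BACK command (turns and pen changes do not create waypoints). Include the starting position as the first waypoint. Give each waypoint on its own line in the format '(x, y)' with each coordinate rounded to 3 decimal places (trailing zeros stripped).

Executing turtle program step by step:
Start: pos=(0,0), heading=0, pen down
RT 135: heading 0 -> 225
FD 8: (0,0) -> (-5.657,-5.657) [heading=225, draw]
PD: pen down
FD 16: (-5.657,-5.657) -> (-16.971,-16.971) [heading=225, draw]
RT 90: heading 225 -> 135
FD 1: (-16.971,-16.971) -> (-17.678,-16.263) [heading=135, draw]
Final: pos=(-17.678,-16.263), heading=135, 3 segment(s) drawn
Waypoints (4 total):
(0, 0)
(-5.657, -5.657)
(-16.971, -16.971)
(-17.678, -16.263)

Answer: (0, 0)
(-5.657, -5.657)
(-16.971, -16.971)
(-17.678, -16.263)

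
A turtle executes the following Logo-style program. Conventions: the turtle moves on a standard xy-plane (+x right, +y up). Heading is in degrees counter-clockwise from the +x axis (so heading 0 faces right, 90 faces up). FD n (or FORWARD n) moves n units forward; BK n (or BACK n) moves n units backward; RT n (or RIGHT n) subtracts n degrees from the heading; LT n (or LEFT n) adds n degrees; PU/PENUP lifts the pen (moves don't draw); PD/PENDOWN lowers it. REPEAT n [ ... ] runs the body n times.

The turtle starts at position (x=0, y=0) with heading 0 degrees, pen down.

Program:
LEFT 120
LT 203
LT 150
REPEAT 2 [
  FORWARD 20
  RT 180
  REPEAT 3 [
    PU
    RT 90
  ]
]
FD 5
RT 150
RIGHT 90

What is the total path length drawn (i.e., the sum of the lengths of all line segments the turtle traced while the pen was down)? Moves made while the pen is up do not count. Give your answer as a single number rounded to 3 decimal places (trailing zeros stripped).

Executing turtle program step by step:
Start: pos=(0,0), heading=0, pen down
LT 120: heading 0 -> 120
LT 203: heading 120 -> 323
LT 150: heading 323 -> 113
REPEAT 2 [
  -- iteration 1/2 --
  FD 20: (0,0) -> (-7.815,18.41) [heading=113, draw]
  RT 180: heading 113 -> 293
  REPEAT 3 [
    -- iteration 1/3 --
    PU: pen up
    RT 90: heading 293 -> 203
    -- iteration 2/3 --
    PU: pen up
    RT 90: heading 203 -> 113
    -- iteration 3/3 --
    PU: pen up
    RT 90: heading 113 -> 23
  ]
  -- iteration 2/2 --
  FD 20: (-7.815,18.41) -> (10.595,26.225) [heading=23, move]
  RT 180: heading 23 -> 203
  REPEAT 3 [
    -- iteration 1/3 --
    PU: pen up
    RT 90: heading 203 -> 113
    -- iteration 2/3 --
    PU: pen up
    RT 90: heading 113 -> 23
    -- iteration 3/3 --
    PU: pen up
    RT 90: heading 23 -> 293
  ]
]
FD 5: (10.595,26.225) -> (12.549,21.622) [heading=293, move]
RT 150: heading 293 -> 143
RT 90: heading 143 -> 53
Final: pos=(12.549,21.622), heading=53, 1 segment(s) drawn

Segment lengths:
  seg 1: (0,0) -> (-7.815,18.41), length = 20
Total = 20

Answer: 20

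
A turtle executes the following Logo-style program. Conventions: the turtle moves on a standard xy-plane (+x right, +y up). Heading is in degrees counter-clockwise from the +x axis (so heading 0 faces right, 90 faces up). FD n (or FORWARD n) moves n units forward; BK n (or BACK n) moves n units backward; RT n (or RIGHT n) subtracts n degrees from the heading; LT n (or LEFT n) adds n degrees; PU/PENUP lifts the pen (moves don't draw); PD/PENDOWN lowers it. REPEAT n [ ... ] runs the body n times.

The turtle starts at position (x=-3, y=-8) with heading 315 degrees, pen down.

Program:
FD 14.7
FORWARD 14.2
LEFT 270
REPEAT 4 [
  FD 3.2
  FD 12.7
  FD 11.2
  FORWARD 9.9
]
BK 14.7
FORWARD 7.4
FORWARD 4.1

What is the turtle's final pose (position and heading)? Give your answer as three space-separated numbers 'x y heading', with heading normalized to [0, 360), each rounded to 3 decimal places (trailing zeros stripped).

Answer: -84.954 -130.824 225

Derivation:
Executing turtle program step by step:
Start: pos=(-3,-8), heading=315, pen down
FD 14.7: (-3,-8) -> (7.394,-18.394) [heading=315, draw]
FD 14.2: (7.394,-18.394) -> (17.435,-28.435) [heading=315, draw]
LT 270: heading 315 -> 225
REPEAT 4 [
  -- iteration 1/4 --
  FD 3.2: (17.435,-28.435) -> (15.173,-30.698) [heading=225, draw]
  FD 12.7: (15.173,-30.698) -> (6.192,-39.678) [heading=225, draw]
  FD 11.2: (6.192,-39.678) -> (-1.727,-47.598) [heading=225, draw]
  FD 9.9: (-1.727,-47.598) -> (-8.728,-54.598) [heading=225, draw]
  -- iteration 2/4 --
  FD 3.2: (-8.728,-54.598) -> (-10.99,-56.861) [heading=225, draw]
  FD 12.7: (-10.99,-56.861) -> (-19.971,-65.841) [heading=225, draw]
  FD 11.2: (-19.971,-65.841) -> (-27.89,-73.761) [heading=225, draw]
  FD 9.9: (-27.89,-73.761) -> (-34.891,-80.761) [heading=225, draw]
  -- iteration 3/4 --
  FD 3.2: (-34.891,-80.761) -> (-37.153,-83.024) [heading=225, draw]
  FD 12.7: (-37.153,-83.024) -> (-46.134,-92.004) [heading=225, draw]
  FD 11.2: (-46.134,-92.004) -> (-54.053,-99.924) [heading=225, draw]
  FD 9.9: (-54.053,-99.924) -> (-61.053,-106.924) [heading=225, draw]
  -- iteration 4/4 --
  FD 3.2: (-61.053,-106.924) -> (-63.316,-109.187) [heading=225, draw]
  FD 12.7: (-63.316,-109.187) -> (-72.296,-118.167) [heading=225, draw]
  FD 11.2: (-72.296,-118.167) -> (-80.216,-126.087) [heading=225, draw]
  FD 9.9: (-80.216,-126.087) -> (-87.216,-133.087) [heading=225, draw]
]
BK 14.7: (-87.216,-133.087) -> (-76.822,-122.693) [heading=225, draw]
FD 7.4: (-76.822,-122.693) -> (-82.055,-127.925) [heading=225, draw]
FD 4.1: (-82.055,-127.925) -> (-84.954,-130.824) [heading=225, draw]
Final: pos=(-84.954,-130.824), heading=225, 21 segment(s) drawn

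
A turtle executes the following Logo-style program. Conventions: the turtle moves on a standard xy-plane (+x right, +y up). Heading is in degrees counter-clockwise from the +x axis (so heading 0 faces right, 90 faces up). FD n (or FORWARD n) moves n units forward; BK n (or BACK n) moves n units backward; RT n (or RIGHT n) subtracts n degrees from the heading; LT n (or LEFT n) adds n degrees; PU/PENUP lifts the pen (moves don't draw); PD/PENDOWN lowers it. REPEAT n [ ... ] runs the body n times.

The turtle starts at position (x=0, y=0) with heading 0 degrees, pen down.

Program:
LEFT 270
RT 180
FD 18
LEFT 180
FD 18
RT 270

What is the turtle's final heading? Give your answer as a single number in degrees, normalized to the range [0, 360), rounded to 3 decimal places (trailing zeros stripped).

Answer: 0

Derivation:
Executing turtle program step by step:
Start: pos=(0,0), heading=0, pen down
LT 270: heading 0 -> 270
RT 180: heading 270 -> 90
FD 18: (0,0) -> (0,18) [heading=90, draw]
LT 180: heading 90 -> 270
FD 18: (0,18) -> (0,0) [heading=270, draw]
RT 270: heading 270 -> 0
Final: pos=(0,0), heading=0, 2 segment(s) drawn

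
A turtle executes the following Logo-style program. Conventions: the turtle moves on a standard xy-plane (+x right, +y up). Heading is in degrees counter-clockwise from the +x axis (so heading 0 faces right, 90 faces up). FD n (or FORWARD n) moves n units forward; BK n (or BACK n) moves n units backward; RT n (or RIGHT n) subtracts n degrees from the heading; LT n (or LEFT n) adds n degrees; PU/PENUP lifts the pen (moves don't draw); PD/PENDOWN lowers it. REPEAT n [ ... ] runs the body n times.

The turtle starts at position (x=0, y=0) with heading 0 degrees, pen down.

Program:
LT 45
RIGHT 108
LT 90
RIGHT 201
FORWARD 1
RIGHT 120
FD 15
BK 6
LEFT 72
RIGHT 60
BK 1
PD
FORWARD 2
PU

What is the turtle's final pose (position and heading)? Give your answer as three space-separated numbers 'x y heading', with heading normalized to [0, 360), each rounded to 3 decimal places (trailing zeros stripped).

Executing turtle program step by step:
Start: pos=(0,0), heading=0, pen down
LT 45: heading 0 -> 45
RT 108: heading 45 -> 297
LT 90: heading 297 -> 27
RT 201: heading 27 -> 186
FD 1: (0,0) -> (-0.995,-0.105) [heading=186, draw]
RT 120: heading 186 -> 66
FD 15: (-0.995,-0.105) -> (5.107,13.599) [heading=66, draw]
BK 6: (5.107,13.599) -> (2.666,8.117) [heading=66, draw]
LT 72: heading 66 -> 138
RT 60: heading 138 -> 78
BK 1: (2.666,8.117) -> (2.458,7.139) [heading=78, draw]
PD: pen down
FD 2: (2.458,7.139) -> (2.874,9.096) [heading=78, draw]
PU: pen up
Final: pos=(2.874,9.096), heading=78, 5 segment(s) drawn

Answer: 2.874 9.096 78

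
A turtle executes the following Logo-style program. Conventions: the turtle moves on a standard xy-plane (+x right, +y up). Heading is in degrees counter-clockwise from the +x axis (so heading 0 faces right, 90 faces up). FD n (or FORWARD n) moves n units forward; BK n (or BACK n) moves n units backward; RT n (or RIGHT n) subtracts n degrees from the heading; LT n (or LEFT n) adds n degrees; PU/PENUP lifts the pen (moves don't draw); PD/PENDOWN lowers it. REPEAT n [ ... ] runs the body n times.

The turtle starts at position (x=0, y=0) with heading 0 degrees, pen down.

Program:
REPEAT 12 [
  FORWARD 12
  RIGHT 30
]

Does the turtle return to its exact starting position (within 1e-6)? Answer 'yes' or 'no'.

Answer: yes

Derivation:
Executing turtle program step by step:
Start: pos=(0,0), heading=0, pen down
REPEAT 12 [
  -- iteration 1/12 --
  FD 12: (0,0) -> (12,0) [heading=0, draw]
  RT 30: heading 0 -> 330
  -- iteration 2/12 --
  FD 12: (12,0) -> (22.392,-6) [heading=330, draw]
  RT 30: heading 330 -> 300
  -- iteration 3/12 --
  FD 12: (22.392,-6) -> (28.392,-16.392) [heading=300, draw]
  RT 30: heading 300 -> 270
  -- iteration 4/12 --
  FD 12: (28.392,-16.392) -> (28.392,-28.392) [heading=270, draw]
  RT 30: heading 270 -> 240
  -- iteration 5/12 --
  FD 12: (28.392,-28.392) -> (22.392,-38.785) [heading=240, draw]
  RT 30: heading 240 -> 210
  -- iteration 6/12 --
  FD 12: (22.392,-38.785) -> (12,-44.785) [heading=210, draw]
  RT 30: heading 210 -> 180
  -- iteration 7/12 --
  FD 12: (12,-44.785) -> (0,-44.785) [heading=180, draw]
  RT 30: heading 180 -> 150
  -- iteration 8/12 --
  FD 12: (0,-44.785) -> (-10.392,-38.785) [heading=150, draw]
  RT 30: heading 150 -> 120
  -- iteration 9/12 --
  FD 12: (-10.392,-38.785) -> (-16.392,-28.392) [heading=120, draw]
  RT 30: heading 120 -> 90
  -- iteration 10/12 --
  FD 12: (-16.392,-28.392) -> (-16.392,-16.392) [heading=90, draw]
  RT 30: heading 90 -> 60
  -- iteration 11/12 --
  FD 12: (-16.392,-16.392) -> (-10.392,-6) [heading=60, draw]
  RT 30: heading 60 -> 30
  -- iteration 12/12 --
  FD 12: (-10.392,-6) -> (0,0) [heading=30, draw]
  RT 30: heading 30 -> 0
]
Final: pos=(0,0), heading=0, 12 segment(s) drawn

Start position: (0, 0)
Final position: (0, 0)
Distance = 0; < 1e-6 -> CLOSED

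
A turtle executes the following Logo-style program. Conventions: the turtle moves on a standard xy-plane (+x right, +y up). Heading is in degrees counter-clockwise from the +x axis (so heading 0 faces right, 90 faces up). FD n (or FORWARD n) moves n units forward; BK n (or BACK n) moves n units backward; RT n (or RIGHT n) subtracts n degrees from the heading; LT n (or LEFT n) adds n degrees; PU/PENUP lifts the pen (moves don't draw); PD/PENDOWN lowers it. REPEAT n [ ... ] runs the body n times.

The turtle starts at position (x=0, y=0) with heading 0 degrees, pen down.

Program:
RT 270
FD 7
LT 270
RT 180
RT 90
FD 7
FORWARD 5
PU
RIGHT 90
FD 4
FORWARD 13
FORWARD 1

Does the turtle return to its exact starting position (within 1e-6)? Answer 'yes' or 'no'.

Executing turtle program step by step:
Start: pos=(0,0), heading=0, pen down
RT 270: heading 0 -> 90
FD 7: (0,0) -> (0,7) [heading=90, draw]
LT 270: heading 90 -> 0
RT 180: heading 0 -> 180
RT 90: heading 180 -> 90
FD 7: (0,7) -> (0,14) [heading=90, draw]
FD 5: (0,14) -> (0,19) [heading=90, draw]
PU: pen up
RT 90: heading 90 -> 0
FD 4: (0,19) -> (4,19) [heading=0, move]
FD 13: (4,19) -> (17,19) [heading=0, move]
FD 1: (17,19) -> (18,19) [heading=0, move]
Final: pos=(18,19), heading=0, 3 segment(s) drawn

Start position: (0, 0)
Final position: (18, 19)
Distance = 26.173; >= 1e-6 -> NOT closed

Answer: no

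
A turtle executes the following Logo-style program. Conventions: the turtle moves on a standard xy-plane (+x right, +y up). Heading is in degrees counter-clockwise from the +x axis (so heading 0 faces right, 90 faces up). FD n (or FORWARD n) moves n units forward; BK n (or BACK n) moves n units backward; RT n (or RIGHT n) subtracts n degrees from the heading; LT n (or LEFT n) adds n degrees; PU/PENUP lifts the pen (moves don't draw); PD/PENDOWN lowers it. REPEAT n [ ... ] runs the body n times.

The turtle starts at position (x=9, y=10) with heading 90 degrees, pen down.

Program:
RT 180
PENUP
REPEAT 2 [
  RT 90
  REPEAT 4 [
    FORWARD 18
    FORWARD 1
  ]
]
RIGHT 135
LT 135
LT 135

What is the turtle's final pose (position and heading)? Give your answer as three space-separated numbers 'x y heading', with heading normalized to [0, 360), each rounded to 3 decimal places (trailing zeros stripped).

Executing turtle program step by step:
Start: pos=(9,10), heading=90, pen down
RT 180: heading 90 -> 270
PU: pen up
REPEAT 2 [
  -- iteration 1/2 --
  RT 90: heading 270 -> 180
  REPEAT 4 [
    -- iteration 1/4 --
    FD 18: (9,10) -> (-9,10) [heading=180, move]
    FD 1: (-9,10) -> (-10,10) [heading=180, move]
    -- iteration 2/4 --
    FD 18: (-10,10) -> (-28,10) [heading=180, move]
    FD 1: (-28,10) -> (-29,10) [heading=180, move]
    -- iteration 3/4 --
    FD 18: (-29,10) -> (-47,10) [heading=180, move]
    FD 1: (-47,10) -> (-48,10) [heading=180, move]
    -- iteration 4/4 --
    FD 18: (-48,10) -> (-66,10) [heading=180, move]
    FD 1: (-66,10) -> (-67,10) [heading=180, move]
  ]
  -- iteration 2/2 --
  RT 90: heading 180 -> 90
  REPEAT 4 [
    -- iteration 1/4 --
    FD 18: (-67,10) -> (-67,28) [heading=90, move]
    FD 1: (-67,28) -> (-67,29) [heading=90, move]
    -- iteration 2/4 --
    FD 18: (-67,29) -> (-67,47) [heading=90, move]
    FD 1: (-67,47) -> (-67,48) [heading=90, move]
    -- iteration 3/4 --
    FD 18: (-67,48) -> (-67,66) [heading=90, move]
    FD 1: (-67,66) -> (-67,67) [heading=90, move]
    -- iteration 4/4 --
    FD 18: (-67,67) -> (-67,85) [heading=90, move]
    FD 1: (-67,85) -> (-67,86) [heading=90, move]
  ]
]
RT 135: heading 90 -> 315
LT 135: heading 315 -> 90
LT 135: heading 90 -> 225
Final: pos=(-67,86), heading=225, 0 segment(s) drawn

Answer: -67 86 225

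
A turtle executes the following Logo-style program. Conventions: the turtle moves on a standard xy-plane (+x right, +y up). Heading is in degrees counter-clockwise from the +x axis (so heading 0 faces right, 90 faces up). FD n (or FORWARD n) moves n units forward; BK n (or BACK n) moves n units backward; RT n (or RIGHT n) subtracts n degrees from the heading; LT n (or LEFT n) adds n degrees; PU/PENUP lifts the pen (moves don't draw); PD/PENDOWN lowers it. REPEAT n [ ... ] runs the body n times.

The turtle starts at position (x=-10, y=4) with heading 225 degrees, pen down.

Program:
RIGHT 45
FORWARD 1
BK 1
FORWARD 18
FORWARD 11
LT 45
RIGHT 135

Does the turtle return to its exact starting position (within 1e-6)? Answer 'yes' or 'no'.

Executing turtle program step by step:
Start: pos=(-10,4), heading=225, pen down
RT 45: heading 225 -> 180
FD 1: (-10,4) -> (-11,4) [heading=180, draw]
BK 1: (-11,4) -> (-10,4) [heading=180, draw]
FD 18: (-10,4) -> (-28,4) [heading=180, draw]
FD 11: (-28,4) -> (-39,4) [heading=180, draw]
LT 45: heading 180 -> 225
RT 135: heading 225 -> 90
Final: pos=(-39,4), heading=90, 4 segment(s) drawn

Start position: (-10, 4)
Final position: (-39, 4)
Distance = 29; >= 1e-6 -> NOT closed

Answer: no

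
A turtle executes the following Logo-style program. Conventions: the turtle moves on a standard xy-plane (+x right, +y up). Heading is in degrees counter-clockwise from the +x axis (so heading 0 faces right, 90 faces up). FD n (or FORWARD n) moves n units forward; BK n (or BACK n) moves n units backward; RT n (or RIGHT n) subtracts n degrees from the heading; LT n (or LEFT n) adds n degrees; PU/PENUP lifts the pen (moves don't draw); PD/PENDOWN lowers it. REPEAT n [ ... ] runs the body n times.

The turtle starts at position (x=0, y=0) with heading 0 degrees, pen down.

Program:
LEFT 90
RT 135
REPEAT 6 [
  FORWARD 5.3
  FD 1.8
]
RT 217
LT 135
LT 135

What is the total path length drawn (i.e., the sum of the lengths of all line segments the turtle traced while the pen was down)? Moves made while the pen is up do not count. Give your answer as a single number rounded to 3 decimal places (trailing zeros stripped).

Executing turtle program step by step:
Start: pos=(0,0), heading=0, pen down
LT 90: heading 0 -> 90
RT 135: heading 90 -> 315
REPEAT 6 [
  -- iteration 1/6 --
  FD 5.3: (0,0) -> (3.748,-3.748) [heading=315, draw]
  FD 1.8: (3.748,-3.748) -> (5.02,-5.02) [heading=315, draw]
  -- iteration 2/6 --
  FD 5.3: (5.02,-5.02) -> (8.768,-8.768) [heading=315, draw]
  FD 1.8: (8.768,-8.768) -> (10.041,-10.041) [heading=315, draw]
  -- iteration 3/6 --
  FD 5.3: (10.041,-10.041) -> (13.789,-13.789) [heading=315, draw]
  FD 1.8: (13.789,-13.789) -> (15.061,-15.061) [heading=315, draw]
  -- iteration 4/6 --
  FD 5.3: (15.061,-15.061) -> (18.809,-18.809) [heading=315, draw]
  FD 1.8: (18.809,-18.809) -> (20.082,-20.082) [heading=315, draw]
  -- iteration 5/6 --
  FD 5.3: (20.082,-20.082) -> (23.829,-23.829) [heading=315, draw]
  FD 1.8: (23.829,-23.829) -> (25.102,-25.102) [heading=315, draw]
  -- iteration 6/6 --
  FD 5.3: (25.102,-25.102) -> (28.85,-28.85) [heading=315, draw]
  FD 1.8: (28.85,-28.85) -> (30.123,-30.123) [heading=315, draw]
]
RT 217: heading 315 -> 98
LT 135: heading 98 -> 233
LT 135: heading 233 -> 8
Final: pos=(30.123,-30.123), heading=8, 12 segment(s) drawn

Segment lengths:
  seg 1: (0,0) -> (3.748,-3.748), length = 5.3
  seg 2: (3.748,-3.748) -> (5.02,-5.02), length = 1.8
  seg 3: (5.02,-5.02) -> (8.768,-8.768), length = 5.3
  seg 4: (8.768,-8.768) -> (10.041,-10.041), length = 1.8
  seg 5: (10.041,-10.041) -> (13.789,-13.789), length = 5.3
  seg 6: (13.789,-13.789) -> (15.061,-15.061), length = 1.8
  seg 7: (15.061,-15.061) -> (18.809,-18.809), length = 5.3
  seg 8: (18.809,-18.809) -> (20.082,-20.082), length = 1.8
  seg 9: (20.082,-20.082) -> (23.829,-23.829), length = 5.3
  seg 10: (23.829,-23.829) -> (25.102,-25.102), length = 1.8
  seg 11: (25.102,-25.102) -> (28.85,-28.85), length = 5.3
  seg 12: (28.85,-28.85) -> (30.123,-30.123), length = 1.8
Total = 42.6

Answer: 42.6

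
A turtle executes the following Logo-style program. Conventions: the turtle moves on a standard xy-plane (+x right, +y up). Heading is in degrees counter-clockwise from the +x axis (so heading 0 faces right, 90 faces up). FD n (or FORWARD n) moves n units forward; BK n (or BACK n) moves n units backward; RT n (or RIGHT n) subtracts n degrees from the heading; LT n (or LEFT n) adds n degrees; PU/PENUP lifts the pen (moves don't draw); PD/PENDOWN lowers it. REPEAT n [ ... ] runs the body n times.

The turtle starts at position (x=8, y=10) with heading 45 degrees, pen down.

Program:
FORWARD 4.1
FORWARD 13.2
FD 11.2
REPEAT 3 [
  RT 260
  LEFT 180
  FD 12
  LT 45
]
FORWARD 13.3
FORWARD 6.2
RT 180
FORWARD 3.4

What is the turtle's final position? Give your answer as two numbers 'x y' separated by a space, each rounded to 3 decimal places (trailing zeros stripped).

Executing turtle program step by step:
Start: pos=(8,10), heading=45, pen down
FD 4.1: (8,10) -> (10.899,12.899) [heading=45, draw]
FD 13.2: (10.899,12.899) -> (20.233,22.233) [heading=45, draw]
FD 11.2: (20.233,22.233) -> (28.153,30.153) [heading=45, draw]
REPEAT 3 [
  -- iteration 1/3 --
  RT 260: heading 45 -> 145
  LT 180: heading 145 -> 325
  FD 12: (28.153,30.153) -> (37.982,23.27) [heading=325, draw]
  LT 45: heading 325 -> 10
  -- iteration 2/3 --
  RT 260: heading 10 -> 110
  LT 180: heading 110 -> 290
  FD 12: (37.982,23.27) -> (42.087,11.993) [heading=290, draw]
  LT 45: heading 290 -> 335
  -- iteration 3/3 --
  RT 260: heading 335 -> 75
  LT 180: heading 75 -> 255
  FD 12: (42.087,11.993) -> (38.981,0.402) [heading=255, draw]
  LT 45: heading 255 -> 300
]
FD 13.3: (38.981,0.402) -> (45.631,-11.116) [heading=300, draw]
FD 6.2: (45.631,-11.116) -> (48.731,-16.485) [heading=300, draw]
RT 180: heading 300 -> 120
FD 3.4: (48.731,-16.485) -> (47.031,-13.541) [heading=120, draw]
Final: pos=(47.031,-13.541), heading=120, 9 segment(s) drawn

Answer: 47.031 -13.541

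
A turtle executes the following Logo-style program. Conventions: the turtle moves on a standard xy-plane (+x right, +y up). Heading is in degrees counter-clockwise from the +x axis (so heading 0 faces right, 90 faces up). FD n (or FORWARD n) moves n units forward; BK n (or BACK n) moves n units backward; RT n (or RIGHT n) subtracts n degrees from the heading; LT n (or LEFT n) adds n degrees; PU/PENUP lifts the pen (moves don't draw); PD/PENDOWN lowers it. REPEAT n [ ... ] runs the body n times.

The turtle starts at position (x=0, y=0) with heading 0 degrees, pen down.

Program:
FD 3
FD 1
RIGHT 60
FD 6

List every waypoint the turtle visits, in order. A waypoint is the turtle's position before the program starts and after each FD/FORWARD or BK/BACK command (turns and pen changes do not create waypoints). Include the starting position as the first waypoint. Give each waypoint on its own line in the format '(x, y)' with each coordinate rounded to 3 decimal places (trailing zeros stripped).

Answer: (0, 0)
(3, 0)
(4, 0)
(7, -5.196)

Derivation:
Executing turtle program step by step:
Start: pos=(0,0), heading=0, pen down
FD 3: (0,0) -> (3,0) [heading=0, draw]
FD 1: (3,0) -> (4,0) [heading=0, draw]
RT 60: heading 0 -> 300
FD 6: (4,0) -> (7,-5.196) [heading=300, draw]
Final: pos=(7,-5.196), heading=300, 3 segment(s) drawn
Waypoints (4 total):
(0, 0)
(3, 0)
(4, 0)
(7, -5.196)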